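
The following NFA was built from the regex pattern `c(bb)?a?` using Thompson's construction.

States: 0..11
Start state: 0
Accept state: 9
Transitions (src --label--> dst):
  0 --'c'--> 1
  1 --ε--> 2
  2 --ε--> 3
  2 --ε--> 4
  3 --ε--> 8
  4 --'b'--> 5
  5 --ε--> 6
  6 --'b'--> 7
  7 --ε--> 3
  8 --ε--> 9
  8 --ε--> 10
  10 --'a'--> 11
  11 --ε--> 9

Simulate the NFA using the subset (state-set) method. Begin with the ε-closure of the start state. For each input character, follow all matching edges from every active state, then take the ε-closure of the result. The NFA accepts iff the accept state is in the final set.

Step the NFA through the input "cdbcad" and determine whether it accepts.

initial (ε-close {0}): {0}
'c' @ 1: {1,2,3,4,8,9,10}  (accept∈set)
'd' @ 2: {}  — no active states
rest 'bcad' ignored (set empty)
after full input: {}  (accept=9 not in)

Answer: REJECT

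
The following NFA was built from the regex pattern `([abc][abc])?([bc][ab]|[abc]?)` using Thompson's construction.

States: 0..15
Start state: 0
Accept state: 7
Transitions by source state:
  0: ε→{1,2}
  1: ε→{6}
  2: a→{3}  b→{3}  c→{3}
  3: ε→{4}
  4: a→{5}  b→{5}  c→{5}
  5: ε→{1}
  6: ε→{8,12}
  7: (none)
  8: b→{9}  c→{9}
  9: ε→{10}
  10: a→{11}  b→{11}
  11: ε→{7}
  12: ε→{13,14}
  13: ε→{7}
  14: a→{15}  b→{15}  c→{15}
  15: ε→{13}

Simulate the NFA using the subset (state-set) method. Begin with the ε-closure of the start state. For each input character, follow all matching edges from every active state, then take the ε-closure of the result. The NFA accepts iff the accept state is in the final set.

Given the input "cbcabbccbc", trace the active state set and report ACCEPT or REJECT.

Answer: REJECT

Trace:
S₀ = ε-closure({0}) = {0,1,2,6,7,8,12,13,14}
'c' @ 1: {3,4,7,9,10,13,15}  [accepting]
'b' @ 2: {1,5,6,7,8,11,12,13,14}  [accepting]
'c' @ 3: {7,9,10,13,15}  [accepting]
'a' @ 4: {7,11}  [accepting]
'b' @ 5: {}  — no active states
rest 'bccbc' ignored (set empty)
after full input: {}  (accept=7 not in)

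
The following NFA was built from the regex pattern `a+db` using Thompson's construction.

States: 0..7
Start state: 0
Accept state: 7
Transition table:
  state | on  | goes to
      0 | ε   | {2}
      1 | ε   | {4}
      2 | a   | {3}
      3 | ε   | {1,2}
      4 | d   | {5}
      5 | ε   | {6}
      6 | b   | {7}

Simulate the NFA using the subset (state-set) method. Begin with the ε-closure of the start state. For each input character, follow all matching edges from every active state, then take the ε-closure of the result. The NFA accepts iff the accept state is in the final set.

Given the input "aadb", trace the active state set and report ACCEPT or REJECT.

start: ε-closure({0}) = {0,2}
'a' @ 1: {1,2,3,4}
'a' @ 2: {1,2,3,4}
'd' @ 3: {5,6}
'b' @ 4: {7}  (accept∈set)
end set {7} — state 7 in

Answer: ACCEPT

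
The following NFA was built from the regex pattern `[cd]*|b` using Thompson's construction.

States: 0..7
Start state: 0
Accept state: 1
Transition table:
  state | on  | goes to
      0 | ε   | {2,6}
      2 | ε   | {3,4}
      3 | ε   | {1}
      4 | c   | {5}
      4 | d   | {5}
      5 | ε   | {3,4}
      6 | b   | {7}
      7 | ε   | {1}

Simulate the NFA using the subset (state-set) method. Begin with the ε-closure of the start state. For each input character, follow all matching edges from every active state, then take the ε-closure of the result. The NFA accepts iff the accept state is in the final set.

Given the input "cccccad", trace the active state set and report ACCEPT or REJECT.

Answer: REJECT

Derivation:
start: ε-closure({0}) = {0,1,2,3,4,6}
'c' @ 1: {1,3,4,5}  (accept∈set)
'c' @ 2: {1,3,4,5}  (accept∈set)
'c' @ 3: {1,3,4,5}  (accept∈set)
'c' @ 4: {1,3,4,5}  (accept∈set)
'c' @ 5: {1,3,4,5}  (accept∈set)
'a' @ 6: {}  — dead — no transitions
rest 'd' ignored (set empty)
after full input: {}  (accept=1 not in)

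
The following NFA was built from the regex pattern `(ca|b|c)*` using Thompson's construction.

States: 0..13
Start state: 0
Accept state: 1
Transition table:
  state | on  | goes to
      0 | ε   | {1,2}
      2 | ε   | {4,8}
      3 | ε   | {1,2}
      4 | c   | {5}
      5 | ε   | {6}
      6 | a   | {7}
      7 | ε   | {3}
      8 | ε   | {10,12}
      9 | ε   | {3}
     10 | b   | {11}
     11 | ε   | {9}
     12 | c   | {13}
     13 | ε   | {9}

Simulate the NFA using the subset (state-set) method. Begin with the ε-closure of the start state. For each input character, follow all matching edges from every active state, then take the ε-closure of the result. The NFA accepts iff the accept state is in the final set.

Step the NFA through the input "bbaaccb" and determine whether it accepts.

Answer: REJECT

Steps:
S₀ = ε-closure({0}) = {0,1,2,4,8,10,12}
'b' @ 1: {1,2,3,4,8,9,10,11,12}  [accepting]
'b' @ 2: {1,2,3,4,8,9,10,11,12}  [accepting]
'a' @ 3: {}  — dead — no transitions
rest 'accb' ignored (set empty)
end set {} — state 1 not in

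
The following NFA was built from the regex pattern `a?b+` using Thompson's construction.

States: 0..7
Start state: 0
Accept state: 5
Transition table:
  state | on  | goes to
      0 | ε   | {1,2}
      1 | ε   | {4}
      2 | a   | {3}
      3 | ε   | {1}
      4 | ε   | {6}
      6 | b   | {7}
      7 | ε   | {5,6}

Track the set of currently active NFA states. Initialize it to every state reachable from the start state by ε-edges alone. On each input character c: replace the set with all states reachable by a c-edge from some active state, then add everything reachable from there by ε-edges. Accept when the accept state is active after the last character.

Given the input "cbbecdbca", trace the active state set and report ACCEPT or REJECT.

Answer: REJECT

Trace:
start: ε-closure({0}) = {0,1,2,4,6}
'c' @ 1: {}  — state set empty
rest 'bbecdbca' ignored (set empty)
after full input: {}  (accept=5 not in)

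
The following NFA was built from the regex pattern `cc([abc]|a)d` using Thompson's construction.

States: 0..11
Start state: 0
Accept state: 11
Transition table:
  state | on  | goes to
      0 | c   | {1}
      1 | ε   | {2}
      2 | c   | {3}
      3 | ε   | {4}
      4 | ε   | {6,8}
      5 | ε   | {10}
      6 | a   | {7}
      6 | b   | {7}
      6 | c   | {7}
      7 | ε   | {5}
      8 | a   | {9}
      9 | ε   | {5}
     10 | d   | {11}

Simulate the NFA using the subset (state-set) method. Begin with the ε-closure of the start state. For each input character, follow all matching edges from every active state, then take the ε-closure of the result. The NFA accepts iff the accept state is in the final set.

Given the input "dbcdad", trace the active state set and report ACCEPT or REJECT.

Answer: REJECT

Derivation:
initial (ε-close {0}): {0}
'd' @ 1: {}  — dead — no transitions
rest 'bcdad' ignored (set empty)
final: {}; accept 11 not in set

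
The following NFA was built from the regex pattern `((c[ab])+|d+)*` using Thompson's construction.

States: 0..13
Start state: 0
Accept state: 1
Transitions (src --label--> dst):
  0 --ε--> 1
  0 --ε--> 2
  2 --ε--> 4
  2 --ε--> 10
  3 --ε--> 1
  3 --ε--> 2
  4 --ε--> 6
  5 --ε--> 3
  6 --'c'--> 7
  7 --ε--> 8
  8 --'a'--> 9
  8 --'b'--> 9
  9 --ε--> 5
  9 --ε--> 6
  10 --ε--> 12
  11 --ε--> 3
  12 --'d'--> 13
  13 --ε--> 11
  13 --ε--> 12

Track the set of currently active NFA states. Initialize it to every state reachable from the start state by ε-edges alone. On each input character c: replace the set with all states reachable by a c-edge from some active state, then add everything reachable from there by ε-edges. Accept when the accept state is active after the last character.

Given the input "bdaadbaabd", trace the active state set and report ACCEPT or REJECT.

Answer: REJECT

Steps:
S₀ = ε-closure({0}) = {0,1,2,4,6,10,12}
'b' @ 1: {}  — no active states
rest 'daadbaabd' ignored (set empty)
end set {} — state 1 not in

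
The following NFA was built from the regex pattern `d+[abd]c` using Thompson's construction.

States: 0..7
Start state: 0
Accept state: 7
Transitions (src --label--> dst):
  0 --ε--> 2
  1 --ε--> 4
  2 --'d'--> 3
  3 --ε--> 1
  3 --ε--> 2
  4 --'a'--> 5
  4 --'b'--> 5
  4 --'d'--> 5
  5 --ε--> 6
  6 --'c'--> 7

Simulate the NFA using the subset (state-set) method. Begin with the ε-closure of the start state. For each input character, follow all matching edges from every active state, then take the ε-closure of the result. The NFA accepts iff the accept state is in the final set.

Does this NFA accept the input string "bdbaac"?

initial (ε-close {0}): {0,2}
'b' @ 1: {}  — state set empty
rest 'dbaac' ignored (set empty)
end set {} — state 7 not in

Answer: REJECT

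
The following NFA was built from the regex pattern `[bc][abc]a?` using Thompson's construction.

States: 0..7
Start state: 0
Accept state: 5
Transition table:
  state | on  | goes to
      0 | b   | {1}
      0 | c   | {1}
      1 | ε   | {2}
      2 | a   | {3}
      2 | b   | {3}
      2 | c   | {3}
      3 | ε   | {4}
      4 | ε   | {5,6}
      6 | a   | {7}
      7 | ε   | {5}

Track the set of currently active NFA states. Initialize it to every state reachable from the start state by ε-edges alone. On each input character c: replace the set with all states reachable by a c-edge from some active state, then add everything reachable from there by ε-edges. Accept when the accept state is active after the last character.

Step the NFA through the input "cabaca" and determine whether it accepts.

initial (ε-close {0}): {0}
'c' @ 1: {1,2}
'a' @ 2: {3,4,5,6}  (accept∈set)
'b' @ 3: {}  — dead — no transitions
rest 'aca' ignored (set empty)
final: {}; accept 5 not in set

Answer: REJECT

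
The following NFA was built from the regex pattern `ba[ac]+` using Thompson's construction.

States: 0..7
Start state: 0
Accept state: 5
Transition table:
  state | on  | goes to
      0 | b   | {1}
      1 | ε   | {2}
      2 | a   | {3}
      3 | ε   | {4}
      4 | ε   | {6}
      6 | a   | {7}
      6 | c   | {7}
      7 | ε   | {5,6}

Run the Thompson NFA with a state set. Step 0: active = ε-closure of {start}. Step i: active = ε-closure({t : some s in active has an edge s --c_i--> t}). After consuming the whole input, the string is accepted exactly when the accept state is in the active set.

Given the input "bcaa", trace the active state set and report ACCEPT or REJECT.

S₀ = ε-closure({0}) = {0}
'b' @ 1: {1,2}
'c' @ 2: {}  — no active states
rest 'aa' ignored (set empty)
end set {} — state 5 not in

Answer: REJECT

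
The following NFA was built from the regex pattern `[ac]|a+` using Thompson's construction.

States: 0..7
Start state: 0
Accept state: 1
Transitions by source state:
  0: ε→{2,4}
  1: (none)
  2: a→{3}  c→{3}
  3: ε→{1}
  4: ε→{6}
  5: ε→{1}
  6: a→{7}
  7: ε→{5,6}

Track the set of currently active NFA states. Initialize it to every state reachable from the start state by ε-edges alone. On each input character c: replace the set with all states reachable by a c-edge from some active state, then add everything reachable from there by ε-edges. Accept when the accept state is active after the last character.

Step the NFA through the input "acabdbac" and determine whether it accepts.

Answer: REJECT

Derivation:
start: ε-closure({0}) = {0,2,4,6}
'a' @ 1: {1,3,5,6,7}  (accept∈set)
'c' @ 2: {}  — state set empty
rest 'abdbac' ignored (set empty)
after full input: {}  (accept=1 not in)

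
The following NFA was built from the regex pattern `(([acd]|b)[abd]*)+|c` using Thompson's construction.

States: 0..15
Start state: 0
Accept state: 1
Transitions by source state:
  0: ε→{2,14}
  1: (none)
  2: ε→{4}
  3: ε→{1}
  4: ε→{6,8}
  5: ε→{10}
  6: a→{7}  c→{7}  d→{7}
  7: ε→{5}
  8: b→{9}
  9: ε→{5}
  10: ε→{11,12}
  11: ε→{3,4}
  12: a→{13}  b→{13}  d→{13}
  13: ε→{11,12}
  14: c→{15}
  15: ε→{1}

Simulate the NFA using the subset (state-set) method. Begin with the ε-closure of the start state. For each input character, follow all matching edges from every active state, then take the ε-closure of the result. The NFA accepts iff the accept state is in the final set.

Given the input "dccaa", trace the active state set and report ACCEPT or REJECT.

Answer: ACCEPT

Derivation:
start: ε-closure({0}) = {0,2,4,6,8,14}
'd' @ 1: {1,3,4,5,6,7,8,10,11,12}  [accepting]
'c' @ 2: {1,3,4,5,6,7,8,10,11,12}  [accepting]
'c' @ 3: {1,3,4,5,6,7,8,10,11,12}  [accepting]
'a' @ 4: {1,3,4,5,6,7,8,10,11,12,13}  [accepting]
'a' @ 5: {1,3,4,5,6,7,8,10,11,12,13}  [accepting]
end set {1,3,4,5,6,7,8,10,11,12,13} — state 1 in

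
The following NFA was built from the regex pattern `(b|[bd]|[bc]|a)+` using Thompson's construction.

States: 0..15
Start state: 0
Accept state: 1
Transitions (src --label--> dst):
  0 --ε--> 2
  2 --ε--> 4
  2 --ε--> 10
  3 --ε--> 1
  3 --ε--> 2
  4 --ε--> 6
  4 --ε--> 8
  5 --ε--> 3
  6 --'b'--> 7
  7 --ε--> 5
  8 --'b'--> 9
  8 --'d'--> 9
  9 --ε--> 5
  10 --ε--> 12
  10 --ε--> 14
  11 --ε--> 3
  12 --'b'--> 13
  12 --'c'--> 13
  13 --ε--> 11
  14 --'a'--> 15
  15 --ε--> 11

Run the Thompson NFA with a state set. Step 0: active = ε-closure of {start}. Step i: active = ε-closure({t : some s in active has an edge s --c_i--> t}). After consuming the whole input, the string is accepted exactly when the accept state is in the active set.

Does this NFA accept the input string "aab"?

Answer: ACCEPT

Steps:
initial (ε-close {0}): {0,2,4,6,8,10,12,14}
'a' @ 1: {1,2,3,4,6,8,10,11,12,14,15}  ✓accept
'a' @ 2: {1,2,3,4,6,8,10,11,12,14,15}  ✓accept
'b' @ 3: {1,2,3,4,5,6,7,8,9,10,11,12,13,14}  ✓accept
end set {1,2,3,4,5,6,7,8,9,10,11,12,13,14} — state 1 in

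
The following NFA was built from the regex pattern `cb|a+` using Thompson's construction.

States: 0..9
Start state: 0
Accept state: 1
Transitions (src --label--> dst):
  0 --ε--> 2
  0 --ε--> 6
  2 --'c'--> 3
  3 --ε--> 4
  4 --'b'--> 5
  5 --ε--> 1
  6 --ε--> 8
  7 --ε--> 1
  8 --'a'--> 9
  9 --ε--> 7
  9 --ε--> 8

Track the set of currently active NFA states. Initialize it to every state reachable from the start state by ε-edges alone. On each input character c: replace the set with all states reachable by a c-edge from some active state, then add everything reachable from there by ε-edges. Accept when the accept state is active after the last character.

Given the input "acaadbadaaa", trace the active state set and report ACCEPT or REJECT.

start: ε-closure({0}) = {0,2,6,8}
'a' @ 1: {1,7,8,9}  ✓accept
'c' @ 2: {}  — no active states
rest 'aadbadaaa' ignored (set empty)
end set {} — state 1 not in

Answer: REJECT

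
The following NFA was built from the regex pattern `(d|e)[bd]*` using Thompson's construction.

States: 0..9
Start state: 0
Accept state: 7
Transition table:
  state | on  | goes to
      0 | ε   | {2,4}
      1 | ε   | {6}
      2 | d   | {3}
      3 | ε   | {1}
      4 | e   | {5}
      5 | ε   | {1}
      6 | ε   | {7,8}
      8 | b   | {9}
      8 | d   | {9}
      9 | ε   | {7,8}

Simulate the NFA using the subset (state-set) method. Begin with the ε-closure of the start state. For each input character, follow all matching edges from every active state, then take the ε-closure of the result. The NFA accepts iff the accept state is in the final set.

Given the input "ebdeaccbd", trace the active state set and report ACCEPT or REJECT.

S₀ = ε-closure({0}) = {0,2,4}
'e' @ 1: {1,5,6,7,8}  (accept∈set)
'b' @ 2: {7,8,9}  (accept∈set)
'd' @ 3: {7,8,9}  (accept∈set)
'e' @ 4: {}  — state set empty
rest 'accbd' ignored (set empty)
after full input: {}  (accept=7 not in)

Answer: REJECT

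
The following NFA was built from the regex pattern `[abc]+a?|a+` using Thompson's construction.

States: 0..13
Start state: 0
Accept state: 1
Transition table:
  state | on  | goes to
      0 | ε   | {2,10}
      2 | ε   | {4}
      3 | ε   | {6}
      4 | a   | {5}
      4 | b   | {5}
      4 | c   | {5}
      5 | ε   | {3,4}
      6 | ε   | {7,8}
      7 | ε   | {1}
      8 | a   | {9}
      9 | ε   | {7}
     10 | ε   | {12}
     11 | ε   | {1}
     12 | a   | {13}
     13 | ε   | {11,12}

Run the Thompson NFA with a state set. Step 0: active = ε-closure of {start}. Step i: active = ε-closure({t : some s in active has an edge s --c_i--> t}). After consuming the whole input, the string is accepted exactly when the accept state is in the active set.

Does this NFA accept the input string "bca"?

start: ε-closure({0}) = {0,2,4,10,12}
'b' @ 1: {1,3,4,5,6,7,8}  [accepting]
'c' @ 2: {1,3,4,5,6,7,8}  [accepting]
'a' @ 3: {1,3,4,5,6,7,8,9}  [accepting]
end set {1,3,4,5,6,7,8,9} — state 1 in

Answer: ACCEPT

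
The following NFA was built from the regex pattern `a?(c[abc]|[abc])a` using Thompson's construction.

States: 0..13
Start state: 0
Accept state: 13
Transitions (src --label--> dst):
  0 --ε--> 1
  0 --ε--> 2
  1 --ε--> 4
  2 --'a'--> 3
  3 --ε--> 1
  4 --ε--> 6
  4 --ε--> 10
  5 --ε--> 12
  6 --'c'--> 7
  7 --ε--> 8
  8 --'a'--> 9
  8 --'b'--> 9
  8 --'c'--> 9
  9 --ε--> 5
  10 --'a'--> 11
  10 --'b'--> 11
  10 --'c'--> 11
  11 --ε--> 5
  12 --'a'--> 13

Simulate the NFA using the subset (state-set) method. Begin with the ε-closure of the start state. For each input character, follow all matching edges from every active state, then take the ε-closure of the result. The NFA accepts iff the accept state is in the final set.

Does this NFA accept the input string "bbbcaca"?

Answer: REJECT

Derivation:
start: ε-closure({0}) = {0,1,2,4,6,10}
'b' @ 1: {5,11,12}
'b' @ 2: {}  — no active states
rest 'bcaca' ignored (set empty)
after full input: {}  (accept=13 not in)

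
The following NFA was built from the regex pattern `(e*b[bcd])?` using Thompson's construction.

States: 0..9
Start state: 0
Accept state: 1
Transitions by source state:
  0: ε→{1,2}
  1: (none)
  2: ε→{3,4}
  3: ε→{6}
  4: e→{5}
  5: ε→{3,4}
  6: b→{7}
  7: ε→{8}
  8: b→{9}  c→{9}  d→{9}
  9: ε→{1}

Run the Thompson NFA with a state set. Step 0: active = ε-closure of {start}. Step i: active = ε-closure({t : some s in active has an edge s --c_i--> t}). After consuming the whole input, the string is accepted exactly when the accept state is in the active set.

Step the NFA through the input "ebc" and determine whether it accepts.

initial (ε-close {0}): {0,1,2,3,4,6}
'e' @ 1: {3,4,5,6}
'b' @ 2: {7,8}
'c' @ 3: {1,9}  [accepting]
end set {1,9} — state 1 in

Answer: ACCEPT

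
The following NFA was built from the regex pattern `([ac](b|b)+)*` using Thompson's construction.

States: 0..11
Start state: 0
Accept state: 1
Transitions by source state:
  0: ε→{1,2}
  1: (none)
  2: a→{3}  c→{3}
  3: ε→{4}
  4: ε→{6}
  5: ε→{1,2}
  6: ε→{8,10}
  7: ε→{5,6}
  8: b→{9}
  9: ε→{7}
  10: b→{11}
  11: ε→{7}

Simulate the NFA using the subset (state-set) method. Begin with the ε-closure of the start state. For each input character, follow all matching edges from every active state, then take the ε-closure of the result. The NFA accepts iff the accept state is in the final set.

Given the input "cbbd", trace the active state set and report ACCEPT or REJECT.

Answer: REJECT

Derivation:
S₀ = ε-closure({0}) = {0,1,2}
'c' @ 1: {3,4,6,8,10}
'b' @ 2: {1,2,5,6,7,8,9,10,11}  ✓accept
'b' @ 3: {1,2,5,6,7,8,9,10,11}  ✓accept
'd' @ 4: {}  — no active states
after full input: {}  (accept=1 not in)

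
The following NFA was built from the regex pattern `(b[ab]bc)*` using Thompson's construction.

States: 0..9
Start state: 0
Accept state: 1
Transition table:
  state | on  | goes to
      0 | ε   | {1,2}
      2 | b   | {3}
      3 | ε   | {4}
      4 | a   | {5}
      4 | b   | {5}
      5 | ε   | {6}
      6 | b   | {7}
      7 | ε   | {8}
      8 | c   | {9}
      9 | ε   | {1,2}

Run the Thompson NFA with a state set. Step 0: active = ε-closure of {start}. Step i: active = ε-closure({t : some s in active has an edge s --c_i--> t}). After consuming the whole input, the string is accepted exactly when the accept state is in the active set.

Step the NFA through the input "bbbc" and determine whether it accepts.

Answer: ACCEPT

Derivation:
start: ε-closure({0}) = {0,1,2}
'b' @ 1: {3,4}
'b' @ 2: {5,6}
'b' @ 3: {7,8}
'c' @ 4: {1,2,9}  (accept∈set)
end set {1,2,9} — state 1 in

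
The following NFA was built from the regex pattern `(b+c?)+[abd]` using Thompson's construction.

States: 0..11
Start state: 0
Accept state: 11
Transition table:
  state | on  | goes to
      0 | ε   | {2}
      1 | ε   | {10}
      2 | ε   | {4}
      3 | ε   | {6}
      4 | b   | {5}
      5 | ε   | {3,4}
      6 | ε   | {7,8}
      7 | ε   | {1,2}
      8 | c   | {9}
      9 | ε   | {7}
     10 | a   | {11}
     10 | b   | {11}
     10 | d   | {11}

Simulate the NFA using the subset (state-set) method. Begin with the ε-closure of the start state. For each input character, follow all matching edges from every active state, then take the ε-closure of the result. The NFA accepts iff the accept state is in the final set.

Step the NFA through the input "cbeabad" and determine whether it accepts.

Answer: REJECT

Derivation:
start: ε-closure({0}) = {0,2,4}
'c' @ 1: {}  — state set empty
rest 'beabad' ignored (set empty)
end set {} — state 11 not in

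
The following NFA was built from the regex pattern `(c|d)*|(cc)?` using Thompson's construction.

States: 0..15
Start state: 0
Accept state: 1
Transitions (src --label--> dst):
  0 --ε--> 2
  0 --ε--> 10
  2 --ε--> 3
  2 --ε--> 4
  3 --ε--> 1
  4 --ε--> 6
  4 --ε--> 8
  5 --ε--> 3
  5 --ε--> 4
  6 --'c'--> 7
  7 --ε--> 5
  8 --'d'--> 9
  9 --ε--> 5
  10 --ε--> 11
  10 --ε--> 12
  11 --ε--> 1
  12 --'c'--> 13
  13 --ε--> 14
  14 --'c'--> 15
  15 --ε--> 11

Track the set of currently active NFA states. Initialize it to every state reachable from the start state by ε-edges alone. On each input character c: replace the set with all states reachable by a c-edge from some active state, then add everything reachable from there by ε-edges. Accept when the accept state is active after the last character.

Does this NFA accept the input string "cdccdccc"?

Answer: ACCEPT

Derivation:
S₀ = ε-closure({0}) = {0,1,2,3,4,6,8,10,11,12}
'c' @ 1: {1,3,4,5,6,7,8,13,14}  (accept∈set)
'd' @ 2: {1,3,4,5,6,8,9}  (accept∈set)
'c' @ 3: {1,3,4,5,6,7,8}  (accept∈set)
'c' @ 4: {1,3,4,5,6,7,8}  (accept∈set)
'd' @ 5: {1,3,4,5,6,8,9}  (accept∈set)
'c' @ 6: {1,3,4,5,6,7,8}  (accept∈set)
'c' @ 7: {1,3,4,5,6,7,8}  (accept∈set)
'c' @ 8: {1,3,4,5,6,7,8}  (accept∈set)
final: {1,3,4,5,6,7,8}; accept 1 in set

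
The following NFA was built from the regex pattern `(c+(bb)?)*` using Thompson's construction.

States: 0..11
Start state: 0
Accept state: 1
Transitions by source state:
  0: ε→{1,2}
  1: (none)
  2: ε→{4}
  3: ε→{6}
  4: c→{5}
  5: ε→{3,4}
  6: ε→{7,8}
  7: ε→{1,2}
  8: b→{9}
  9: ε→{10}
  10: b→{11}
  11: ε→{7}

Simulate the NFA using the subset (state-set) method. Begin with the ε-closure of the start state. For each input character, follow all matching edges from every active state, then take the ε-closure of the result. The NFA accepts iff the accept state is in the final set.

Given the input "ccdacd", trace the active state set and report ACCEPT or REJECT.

Answer: REJECT

Steps:
initial (ε-close {0}): {0,1,2,4}
'c' @ 1: {1,2,3,4,5,6,7,8}  [accepting]
'c' @ 2: {1,2,3,4,5,6,7,8}  [accepting]
'd' @ 3: {}  — dead — no transitions
rest 'acd' ignored (set empty)
final: {}; accept 1 not in set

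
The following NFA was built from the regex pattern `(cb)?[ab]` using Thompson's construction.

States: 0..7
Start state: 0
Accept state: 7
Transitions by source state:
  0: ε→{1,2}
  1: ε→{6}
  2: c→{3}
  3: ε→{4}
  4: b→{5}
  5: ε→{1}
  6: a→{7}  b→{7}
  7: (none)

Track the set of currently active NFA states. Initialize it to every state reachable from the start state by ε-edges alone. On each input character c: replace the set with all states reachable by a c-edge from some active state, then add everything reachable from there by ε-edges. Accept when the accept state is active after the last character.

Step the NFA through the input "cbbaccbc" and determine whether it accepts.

Answer: REJECT

Derivation:
start: ε-closure({0}) = {0,1,2,6}
'c' @ 1: {3,4}
'b' @ 2: {1,5,6}
'b' @ 3: {7}  (accept∈set)
'a' @ 4: {}  — dead — no transitions
rest 'ccbc' ignored (set empty)
final: {}; accept 7 not in set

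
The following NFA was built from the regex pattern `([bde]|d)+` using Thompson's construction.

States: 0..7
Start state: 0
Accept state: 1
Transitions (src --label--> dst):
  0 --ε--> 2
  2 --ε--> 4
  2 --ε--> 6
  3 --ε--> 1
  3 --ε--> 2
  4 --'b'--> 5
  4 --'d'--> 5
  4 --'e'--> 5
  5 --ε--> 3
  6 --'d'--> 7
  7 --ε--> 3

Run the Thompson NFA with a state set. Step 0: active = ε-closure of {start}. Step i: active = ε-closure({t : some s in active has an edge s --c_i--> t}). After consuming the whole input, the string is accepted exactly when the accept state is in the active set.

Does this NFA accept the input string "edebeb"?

Answer: ACCEPT

Steps:
start: ε-closure({0}) = {0,2,4,6}
'e' @ 1: {1,2,3,4,5,6}  ✓accept
'd' @ 2: {1,2,3,4,5,6,7}  ✓accept
'e' @ 3: {1,2,3,4,5,6}  ✓accept
'b' @ 4: {1,2,3,4,5,6}  ✓accept
'e' @ 5: {1,2,3,4,5,6}  ✓accept
'b' @ 6: {1,2,3,4,5,6}  ✓accept
final: {1,2,3,4,5,6}; accept 1 in set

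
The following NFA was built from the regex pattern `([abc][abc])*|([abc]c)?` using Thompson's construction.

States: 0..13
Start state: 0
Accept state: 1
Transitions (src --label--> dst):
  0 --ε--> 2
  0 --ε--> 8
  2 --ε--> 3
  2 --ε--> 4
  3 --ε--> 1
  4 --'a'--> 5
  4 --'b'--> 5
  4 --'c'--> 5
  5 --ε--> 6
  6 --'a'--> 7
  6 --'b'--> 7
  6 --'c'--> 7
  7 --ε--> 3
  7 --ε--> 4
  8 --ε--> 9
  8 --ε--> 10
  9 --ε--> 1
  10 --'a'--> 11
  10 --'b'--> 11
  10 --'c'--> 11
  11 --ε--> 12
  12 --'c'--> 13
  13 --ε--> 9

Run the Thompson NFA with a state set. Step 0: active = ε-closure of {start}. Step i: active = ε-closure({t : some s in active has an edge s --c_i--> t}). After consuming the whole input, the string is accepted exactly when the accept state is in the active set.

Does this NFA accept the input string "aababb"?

Answer: ACCEPT

Derivation:
initial (ε-close {0}): {0,1,2,3,4,8,9,10}
'a' @ 1: {5,6,11,12}
'a' @ 2: {1,3,4,7}  ✓accept
'b' @ 3: {5,6}
'a' @ 4: {1,3,4,7}  ✓accept
'b' @ 5: {5,6}
'b' @ 6: {1,3,4,7}  ✓accept
after full input: {1,3,4,7}  (accept=1 in)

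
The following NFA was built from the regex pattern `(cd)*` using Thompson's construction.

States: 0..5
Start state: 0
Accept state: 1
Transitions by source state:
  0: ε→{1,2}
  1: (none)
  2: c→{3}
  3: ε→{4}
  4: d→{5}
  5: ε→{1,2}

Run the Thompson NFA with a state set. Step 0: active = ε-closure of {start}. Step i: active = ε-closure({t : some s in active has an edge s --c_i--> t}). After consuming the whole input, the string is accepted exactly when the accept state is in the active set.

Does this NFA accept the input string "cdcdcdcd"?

S₀ = ε-closure({0}) = {0,1,2}
'c' @ 1: {3,4}
'd' @ 2: {1,2,5}  ✓accept
'c' @ 3: {3,4}
'd' @ 4: {1,2,5}  ✓accept
'c' @ 5: {3,4}
'd' @ 6: {1,2,5}  ✓accept
'c' @ 7: {3,4}
'd' @ 8: {1,2,5}  ✓accept
final: {1,2,5}; accept 1 in set

Answer: ACCEPT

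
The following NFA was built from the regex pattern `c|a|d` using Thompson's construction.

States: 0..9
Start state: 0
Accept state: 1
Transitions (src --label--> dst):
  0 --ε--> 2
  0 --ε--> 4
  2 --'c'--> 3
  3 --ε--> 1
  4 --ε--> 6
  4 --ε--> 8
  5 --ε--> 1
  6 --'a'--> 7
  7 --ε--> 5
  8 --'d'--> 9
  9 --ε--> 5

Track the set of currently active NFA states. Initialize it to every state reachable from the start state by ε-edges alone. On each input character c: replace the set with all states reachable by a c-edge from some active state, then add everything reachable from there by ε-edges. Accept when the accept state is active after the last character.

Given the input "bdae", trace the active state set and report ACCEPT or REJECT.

Answer: REJECT

Steps:
S₀ = ε-closure({0}) = {0,2,4,6,8}
'b' @ 1: {}  — dead — no transitions
rest 'dae' ignored (set empty)
after full input: {}  (accept=1 not in)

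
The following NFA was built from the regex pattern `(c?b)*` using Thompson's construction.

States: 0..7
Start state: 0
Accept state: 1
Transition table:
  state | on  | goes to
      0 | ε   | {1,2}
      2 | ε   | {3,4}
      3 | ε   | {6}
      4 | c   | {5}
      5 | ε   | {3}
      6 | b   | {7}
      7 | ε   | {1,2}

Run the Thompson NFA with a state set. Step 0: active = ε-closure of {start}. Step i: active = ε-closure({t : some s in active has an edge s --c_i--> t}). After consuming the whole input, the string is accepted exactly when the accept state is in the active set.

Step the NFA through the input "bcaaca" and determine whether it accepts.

start: ε-closure({0}) = {0,1,2,3,4,6}
'b' @ 1: {1,2,3,4,6,7}  (accept∈set)
'c' @ 2: {3,5,6}
'a' @ 3: {}  — dead — no transitions
rest 'aca' ignored (set empty)
end set {} — state 1 not in

Answer: REJECT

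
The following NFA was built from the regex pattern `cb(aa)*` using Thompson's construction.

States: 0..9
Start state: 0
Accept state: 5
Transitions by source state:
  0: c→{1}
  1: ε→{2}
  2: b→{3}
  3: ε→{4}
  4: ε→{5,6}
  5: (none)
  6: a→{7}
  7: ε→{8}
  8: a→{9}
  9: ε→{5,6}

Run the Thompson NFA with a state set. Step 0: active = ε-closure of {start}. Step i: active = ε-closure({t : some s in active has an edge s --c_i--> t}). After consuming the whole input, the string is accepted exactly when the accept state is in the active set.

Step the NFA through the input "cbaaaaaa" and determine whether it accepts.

Answer: ACCEPT

Derivation:
S₀ = ε-closure({0}) = {0}
'c' @ 1: {1,2}
'b' @ 2: {3,4,5,6}  (accept∈set)
'a' @ 3: {7,8}
'a' @ 4: {5,6,9}  (accept∈set)
'a' @ 5: {7,8}
'a' @ 6: {5,6,9}  (accept∈set)
'a' @ 7: {7,8}
'a' @ 8: {5,6,9}  (accept∈set)
end set {5,6,9} — state 5 in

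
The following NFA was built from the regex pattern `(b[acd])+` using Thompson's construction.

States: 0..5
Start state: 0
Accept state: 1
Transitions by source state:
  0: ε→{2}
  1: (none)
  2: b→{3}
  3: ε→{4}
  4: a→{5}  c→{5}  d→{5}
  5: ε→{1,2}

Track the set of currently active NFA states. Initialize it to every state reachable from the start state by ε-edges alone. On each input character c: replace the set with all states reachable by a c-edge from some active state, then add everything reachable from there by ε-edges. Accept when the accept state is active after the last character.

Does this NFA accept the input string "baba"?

Answer: ACCEPT

Derivation:
start: ε-closure({0}) = {0,2}
'b' @ 1: {3,4}
'a' @ 2: {1,2,5}  (accept∈set)
'b' @ 3: {3,4}
'a' @ 4: {1,2,5}  (accept∈set)
final: {1,2,5}; accept 1 in set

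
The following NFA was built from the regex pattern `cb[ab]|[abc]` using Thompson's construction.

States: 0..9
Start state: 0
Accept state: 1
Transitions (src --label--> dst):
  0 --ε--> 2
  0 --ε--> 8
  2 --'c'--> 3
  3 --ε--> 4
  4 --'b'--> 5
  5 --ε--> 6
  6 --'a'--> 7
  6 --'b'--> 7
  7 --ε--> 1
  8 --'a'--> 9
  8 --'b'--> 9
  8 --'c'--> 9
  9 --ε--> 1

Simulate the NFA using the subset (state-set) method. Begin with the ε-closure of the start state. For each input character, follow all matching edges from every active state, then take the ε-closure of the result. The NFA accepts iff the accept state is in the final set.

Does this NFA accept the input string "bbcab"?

Answer: REJECT

Steps:
S₀ = ε-closure({0}) = {0,2,8}
'b' @ 1: {1,9}  (accept∈set)
'b' @ 2: {}  — no active states
rest 'cab' ignored (set empty)
after full input: {}  (accept=1 not in)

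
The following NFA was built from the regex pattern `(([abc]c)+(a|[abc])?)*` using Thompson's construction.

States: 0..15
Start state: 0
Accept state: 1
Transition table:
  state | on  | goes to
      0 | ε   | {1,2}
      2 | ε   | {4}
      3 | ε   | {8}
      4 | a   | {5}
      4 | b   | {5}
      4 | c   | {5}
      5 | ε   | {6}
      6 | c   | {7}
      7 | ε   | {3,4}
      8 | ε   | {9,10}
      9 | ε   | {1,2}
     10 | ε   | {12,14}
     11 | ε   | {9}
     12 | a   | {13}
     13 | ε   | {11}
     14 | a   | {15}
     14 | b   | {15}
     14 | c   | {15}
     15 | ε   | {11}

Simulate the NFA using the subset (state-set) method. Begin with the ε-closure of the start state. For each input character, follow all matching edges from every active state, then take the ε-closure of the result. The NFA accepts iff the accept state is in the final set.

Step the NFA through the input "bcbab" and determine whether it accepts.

Answer: REJECT

Steps:
S₀ = ε-closure({0}) = {0,1,2,4}
'b' @ 1: {5,6}
'c' @ 2: {1,2,3,4,7,8,9,10,12,14}  (accept∈set)
'b' @ 3: {1,2,4,5,6,9,11,15}  (accept∈set)
'a' @ 4: {5,6}
'b' @ 5: {}  — state set empty
after full input: {}  (accept=1 not in)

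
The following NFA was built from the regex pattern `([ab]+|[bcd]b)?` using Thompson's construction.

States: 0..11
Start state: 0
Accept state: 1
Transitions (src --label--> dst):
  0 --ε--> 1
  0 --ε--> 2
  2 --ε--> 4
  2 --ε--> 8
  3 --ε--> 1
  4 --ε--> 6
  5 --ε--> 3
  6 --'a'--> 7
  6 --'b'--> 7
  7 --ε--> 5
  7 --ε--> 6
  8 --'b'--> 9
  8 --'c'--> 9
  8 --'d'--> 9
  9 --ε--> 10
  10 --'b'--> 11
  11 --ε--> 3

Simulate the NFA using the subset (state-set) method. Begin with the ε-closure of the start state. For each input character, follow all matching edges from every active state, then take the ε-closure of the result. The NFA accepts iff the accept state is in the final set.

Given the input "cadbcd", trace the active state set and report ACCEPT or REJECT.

Answer: REJECT

Steps:
initial (ε-close {0}): {0,1,2,4,6,8}
'c' @ 1: {9,10}
'a' @ 2: {}  — no active states
rest 'dbcd' ignored (set empty)
end set {} — state 1 not in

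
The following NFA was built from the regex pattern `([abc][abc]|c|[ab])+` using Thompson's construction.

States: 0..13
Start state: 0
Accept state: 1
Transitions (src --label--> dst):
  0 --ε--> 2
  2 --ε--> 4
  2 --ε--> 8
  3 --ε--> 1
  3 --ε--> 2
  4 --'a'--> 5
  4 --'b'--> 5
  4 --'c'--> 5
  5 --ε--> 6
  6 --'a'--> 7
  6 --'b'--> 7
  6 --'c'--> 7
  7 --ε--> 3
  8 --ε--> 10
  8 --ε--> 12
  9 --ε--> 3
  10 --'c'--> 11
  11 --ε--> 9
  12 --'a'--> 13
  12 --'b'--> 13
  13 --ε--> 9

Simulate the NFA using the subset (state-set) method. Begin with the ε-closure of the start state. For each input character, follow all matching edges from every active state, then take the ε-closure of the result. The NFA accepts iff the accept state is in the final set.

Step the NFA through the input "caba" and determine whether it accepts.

Answer: ACCEPT

Steps:
initial (ε-close {0}): {0,2,4,8,10,12}
'c' @ 1: {1,2,3,4,5,6,8,9,10,11,12}  (accept∈set)
'a' @ 2: {1,2,3,4,5,6,7,8,9,10,12,13}  (accept∈set)
'b' @ 3: {1,2,3,4,5,6,7,8,9,10,12,13}  (accept∈set)
'a' @ 4: {1,2,3,4,5,6,7,8,9,10,12,13}  (accept∈set)
after full input: {1,2,3,4,5,6,7,8,9,10,12,13}  (accept=1 in)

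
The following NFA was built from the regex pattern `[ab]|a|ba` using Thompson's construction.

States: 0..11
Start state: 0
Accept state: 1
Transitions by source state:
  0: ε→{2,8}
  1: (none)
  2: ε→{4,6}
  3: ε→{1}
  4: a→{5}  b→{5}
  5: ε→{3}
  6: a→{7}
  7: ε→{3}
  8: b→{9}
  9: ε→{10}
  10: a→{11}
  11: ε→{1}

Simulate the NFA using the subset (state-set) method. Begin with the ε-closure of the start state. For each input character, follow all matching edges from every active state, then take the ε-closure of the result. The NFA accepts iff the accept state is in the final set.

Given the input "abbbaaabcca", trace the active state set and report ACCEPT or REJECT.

Answer: REJECT

Steps:
start: ε-closure({0}) = {0,2,4,6,8}
'a' @ 1: {1,3,5,7}  (accept∈set)
'b' @ 2: {}  — state set empty
rest 'bbaaabcca' ignored (set empty)
end set {} — state 1 not in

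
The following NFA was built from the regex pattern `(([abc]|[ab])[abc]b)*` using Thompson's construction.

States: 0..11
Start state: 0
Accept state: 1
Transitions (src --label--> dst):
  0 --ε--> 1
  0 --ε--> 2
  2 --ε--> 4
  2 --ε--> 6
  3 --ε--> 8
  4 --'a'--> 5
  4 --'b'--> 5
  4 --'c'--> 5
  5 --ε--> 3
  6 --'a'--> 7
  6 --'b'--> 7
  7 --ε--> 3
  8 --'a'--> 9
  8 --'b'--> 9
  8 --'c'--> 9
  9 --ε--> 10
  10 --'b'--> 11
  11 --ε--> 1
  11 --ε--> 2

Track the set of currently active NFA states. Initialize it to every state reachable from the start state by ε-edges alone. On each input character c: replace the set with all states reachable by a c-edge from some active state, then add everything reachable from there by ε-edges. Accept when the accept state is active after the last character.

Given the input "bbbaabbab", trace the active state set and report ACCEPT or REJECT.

Answer: ACCEPT

Trace:
start: ε-closure({0}) = {0,1,2,4,6}
'b' @ 1: {3,5,7,8}
'b' @ 2: {9,10}
'b' @ 3: {1,2,4,6,11}  (accept∈set)
'a' @ 4: {3,5,7,8}
'a' @ 5: {9,10}
'b' @ 6: {1,2,4,6,11}  (accept∈set)
'b' @ 7: {3,5,7,8}
'a' @ 8: {9,10}
'b' @ 9: {1,2,4,6,11}  (accept∈set)
final: {1,2,4,6,11}; accept 1 in set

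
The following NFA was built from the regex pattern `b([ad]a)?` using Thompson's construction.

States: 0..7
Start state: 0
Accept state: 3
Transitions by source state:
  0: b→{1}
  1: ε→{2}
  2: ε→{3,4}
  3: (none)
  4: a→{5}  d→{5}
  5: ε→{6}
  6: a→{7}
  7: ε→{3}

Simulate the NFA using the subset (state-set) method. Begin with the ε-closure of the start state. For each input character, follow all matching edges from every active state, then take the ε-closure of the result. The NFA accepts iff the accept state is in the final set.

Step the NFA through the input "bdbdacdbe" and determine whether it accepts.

Answer: REJECT

Derivation:
initial (ε-close {0}): {0}
'b' @ 1: {1,2,3,4}  [accepting]
'd' @ 2: {5,6}
'b' @ 3: {}  — dead — no transitions
rest 'dacdbe' ignored (set empty)
end set {} — state 3 not in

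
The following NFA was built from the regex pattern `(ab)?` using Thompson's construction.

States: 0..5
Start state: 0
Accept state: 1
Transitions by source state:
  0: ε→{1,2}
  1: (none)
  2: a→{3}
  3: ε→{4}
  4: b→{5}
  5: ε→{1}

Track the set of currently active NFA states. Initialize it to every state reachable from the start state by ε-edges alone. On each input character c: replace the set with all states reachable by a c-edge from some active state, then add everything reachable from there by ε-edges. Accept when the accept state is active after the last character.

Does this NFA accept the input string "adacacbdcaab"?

Answer: REJECT

Derivation:
initial (ε-close {0}): {0,1,2}
'a' @ 1: {3,4}
'd' @ 2: {}  — state set empty
rest 'acacbdcaab' ignored (set empty)
end set {} — state 1 not in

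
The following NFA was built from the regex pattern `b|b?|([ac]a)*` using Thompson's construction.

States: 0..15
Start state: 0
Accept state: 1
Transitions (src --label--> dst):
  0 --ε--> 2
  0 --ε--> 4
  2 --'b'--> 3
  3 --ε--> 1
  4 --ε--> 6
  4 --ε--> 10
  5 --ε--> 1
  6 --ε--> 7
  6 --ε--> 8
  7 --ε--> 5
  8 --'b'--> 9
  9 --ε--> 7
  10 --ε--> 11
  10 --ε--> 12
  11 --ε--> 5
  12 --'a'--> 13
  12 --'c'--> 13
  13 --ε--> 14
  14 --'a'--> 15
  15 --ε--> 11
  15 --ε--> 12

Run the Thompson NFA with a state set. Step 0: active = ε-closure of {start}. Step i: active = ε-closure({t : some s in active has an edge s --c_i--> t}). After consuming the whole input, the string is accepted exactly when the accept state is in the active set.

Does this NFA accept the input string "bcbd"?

start: ε-closure({0}) = {0,1,2,4,5,6,7,8,10,11,12}
'b' @ 1: {1,3,5,7,9}  (accept∈set)
'c' @ 2: {}  — dead — no transitions
rest 'bd' ignored (set empty)
after full input: {}  (accept=1 not in)

Answer: REJECT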